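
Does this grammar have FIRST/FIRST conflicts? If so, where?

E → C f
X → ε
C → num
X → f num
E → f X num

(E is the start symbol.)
FIRST sets of the non-terminals at (or reachable through a nullable prefix from) the front of some alternative:
  FIRST(C) = { 'num' }

Productions for E:
  E → C f: FIRST = { 'num' }
  E → f X num: FIRST = { 'f' }
Productions for X:
  X → ε: FIRST = { ε }
  X → f num: FIRST = { 'f' }
C has only one production, so no FIRST/FIRST conflict is possible there.

All alternatives of each non-terminal have pairwise disjoint FIRST sets.

Answer: No FIRST/FIRST conflicts.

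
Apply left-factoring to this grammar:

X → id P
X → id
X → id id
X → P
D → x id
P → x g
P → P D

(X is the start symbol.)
X → id X'
X' → P
X' → ε
X' → id
X → P
D → x id
P → x g
P → P D

Left-factoring transforms A → αβ₁ | αβ₂ into A → αA' and A' → β₁ | β₂
(α is the longest common prefix among the alternatives). Repeat until
no nonterminal has two alternatives with a common prefix.

Round 1: X has alternatives sharing prefix 'id'. Introduce X': X → id X'
  Add: X' → P
  Add: X' → ε
  Add: X' → id

No remaining common prefixes — done.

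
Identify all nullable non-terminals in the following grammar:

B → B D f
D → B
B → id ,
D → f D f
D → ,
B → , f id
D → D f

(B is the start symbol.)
None

A non-terminal is nullable if it can derive ε (the empty string): either it has an ε-production, or it has a production whose right-hand side consists entirely of nullable non-terminals.

There are no ε-productions, so no non-terminal can derive ε.
No non-terminals are nullable.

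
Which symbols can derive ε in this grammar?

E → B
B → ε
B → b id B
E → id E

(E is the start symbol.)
ε-productions: B → ε
So B is immediately nullable.
E → B: every symbol on the right is nullable, so E is nullable too.
Every non-terminal is now nullable.
Nullable = { 'B', 'E' }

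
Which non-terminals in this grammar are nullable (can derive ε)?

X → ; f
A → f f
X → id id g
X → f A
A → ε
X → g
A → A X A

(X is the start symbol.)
A non-terminal is nullable if it can derive ε (the empty string): either it has an ε-production, or it has a production whose right-hand side consists entirely of nullable non-terminals.

ε-productions: A → ε
So A is immediately nullable.
No further non-terminal can be added: every production for the remaining non-terminals contains a terminal or a non-nullable non-terminal.
Nullable = { 'A' }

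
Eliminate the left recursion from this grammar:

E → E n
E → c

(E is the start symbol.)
E is directly left-recursive. The standard transformation for
  A → A α₁ | ... | A α_m | β₁ | ... | β_n
is
  A  → β₁ A' | ... | β_n A'
  A' → α₁ A' | ... | α_m A' | ε

E → c becomes E → c E'
E → E n becomes E' → n E'
Add E' → ε

Resulting grammar:
E → c E'
E' → n E'
E' → ε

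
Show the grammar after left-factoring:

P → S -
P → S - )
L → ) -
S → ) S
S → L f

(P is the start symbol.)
Left-factoring transforms A → αβ₁ | αβ₂ into A → αA' and A' → β₁ | β₂
(α is the longest common prefix among the alternatives). Repeat until
no nonterminal has two alternatives with a common prefix.

Round 1: P has alternatives sharing prefix 'S -'. Introduce P': P → S - P'
  Add: P' → ε
  Add: P' → )

No remaining common prefixes — done.

Resulting grammar:
P → S - P'
P' → ε
P' → )
L → ) -
S → ) S
S → L f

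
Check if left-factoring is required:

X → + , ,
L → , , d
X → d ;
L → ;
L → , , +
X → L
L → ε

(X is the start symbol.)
Yes, L has productions with common prefix ', ,'

Left-factoring is needed when two productions for the same non-terminal
share a common prefix on the right-hand side.

Productions for X:
  X → + , ,
  X → d ;
  X → L
Productions for L:
  L → , , d
  L → ;
  L → , , +
  L → ε

Found common prefix ', ,' in productions for L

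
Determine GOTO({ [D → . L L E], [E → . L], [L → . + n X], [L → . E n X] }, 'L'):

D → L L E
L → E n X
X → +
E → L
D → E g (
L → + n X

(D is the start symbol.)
{ [D → L . L E], [E → . L], [E → L .], [L → . + n X], [L → . E n X] }

GOTO(I, 'L') = CLOSURE({ [A → αX.β] : [A → α.Xβ] ∈ I, X = 'L' })

Items with dot before 'L', with the dot advanced:
  [D → . L L E] → [D → L . L E]
  [E → . L] → [E → L .]
Closure of the advanced items:
  [D → L . L E] has the dot before L: add [L → . E n X], [L → . + n X]
  [L → . E n X] has the dot before E: add [E → . L]

GOTO = { [D → L . L E], [E → . L], [E → L .], [L → . + n X], [L → . E n X] }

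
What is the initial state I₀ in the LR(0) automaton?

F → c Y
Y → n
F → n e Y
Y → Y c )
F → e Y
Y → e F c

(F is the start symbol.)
First, augment the grammar with F' → F
I₀ = CLOSURE({ [F' → . F] }):
  [F' → . F] has the dot before F: add [F → . c Y], [F → . n e Y], [F → . e Y]
No further items can be added.

I₀ = { [F → . c Y], [F → . e Y], [F → . n e Y], [F' → . F] }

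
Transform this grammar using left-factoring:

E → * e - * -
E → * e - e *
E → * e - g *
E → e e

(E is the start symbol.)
E → * e - E'
E' → * -
E' → e *
E' → g *
E → e e

Left-factoring transforms A → αβ₁ | αβ₂ into A → αA' and A' → β₁ | β₂
(α is the longest common prefix among the alternatives). Repeat until
no nonterminal has two alternatives with a common prefix.

Round 1: E has alternatives sharing prefix '* e -'. Introduce E': E → * e - E'
  Add: E' → * -
  Add: E' → e *
  Add: E' → g *

No remaining common prefixes — done.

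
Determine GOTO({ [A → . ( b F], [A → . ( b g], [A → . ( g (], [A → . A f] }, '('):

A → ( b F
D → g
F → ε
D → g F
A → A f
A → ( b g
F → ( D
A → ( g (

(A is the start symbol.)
GOTO(I, '(') = CLOSURE({ [A → αX.β] : [A → α.Xβ] ∈ I, X = '(' })

Items with dot before '(', with the dot advanced:
  [A → . ( b F] → [A → ( . b F]
  [A → . ( b g] → [A → ( . b g]
  [A → . ( g (] → [A → ( . g (]
Closure adds nothing (no advanced item has the dot before a non-terminal).

GOTO = { [A → ( . b F], [A → ( . b g], [A → ( . g (] }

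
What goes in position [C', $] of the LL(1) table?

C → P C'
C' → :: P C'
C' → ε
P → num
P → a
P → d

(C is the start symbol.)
To find M[C', $], we find productions for C' where $ is in the predict set (PREDICT(N → α) = (FIRST(α) \ {ε}) ∪ (FOLLOW(N) if α ⇒* ε)).

Relevant sets:
  FOLLOW(C') = { $ }

C' → :: P C': PREDICT = { '::' }
C' → ε: PREDICT = { $ }
  $ is in predict set, so this production goes in M[C', $]

M[C', $] = C' → ε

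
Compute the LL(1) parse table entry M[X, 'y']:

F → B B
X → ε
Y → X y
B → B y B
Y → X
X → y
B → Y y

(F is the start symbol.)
X → ε, X → y

To find M[X, 'y'], we find productions for X where 'y' is in the predict set (PREDICT(N → α) = (FIRST(α) \ {ε}) ∪ (FOLLOW(N) if α ⇒* ε)).

Relevant sets:
  FOLLOW(X) = { 'y' }

X → ε: PREDICT = { 'y' }
  'y' is in predict set, so this production goes in M[X, 'y']
X → y: PREDICT = { 'y' }
  'y' is in predict set, so this production goes in M[X, 'y']

M[X, 'y'] = X → ε, X → y  (a multiply-defined cell — the grammar is not LL(1))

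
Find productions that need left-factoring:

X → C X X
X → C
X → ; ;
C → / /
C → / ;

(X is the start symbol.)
Yes, X has productions with common prefix 'C'; C has productions with common prefix '/'

Left-factoring is needed when two productions for the same non-terminal
share a common prefix on the right-hand side.

Productions for X:
  X → C X X
  X → C
  X → ; ;
Productions for C:
  C → / /
  C → / ;

Found common prefix 'C' in productions for X
Found common prefix '/' in productions for C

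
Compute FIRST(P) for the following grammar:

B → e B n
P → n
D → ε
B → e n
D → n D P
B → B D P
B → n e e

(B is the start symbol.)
{ 'n' }

From P → n:
  - n is a terminal: add 'n' and stop

Collecting: FIRST(P) = { 'n' }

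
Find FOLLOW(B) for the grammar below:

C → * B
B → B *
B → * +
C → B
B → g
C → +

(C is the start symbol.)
{ $, '*' }

To compute FOLLOW(B), find every occurrence of B on a right-hand side N → α B β: add FIRST(β) \ {ε}, and if β is empty or nullable also add FOLLOW(N). Iterate to a fixed point.

In C → * B: B is at the end, add FOLLOW(C)
In B → B *: B is followed by '*', add FIRST('*') \ {ε} = { '*' }
In C → B: B is at the end, add FOLLOW(C)

The FOLLOW sets referred to above (computed the same way, to a fixed point):
  FOLLOW(C) = { $ }

Taking the union: FOLLOW(B) = { $, '*' }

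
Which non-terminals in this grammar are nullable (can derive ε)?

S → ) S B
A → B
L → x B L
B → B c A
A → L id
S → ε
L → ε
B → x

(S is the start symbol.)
A non-terminal is nullable if it can derive ε (the empty string): either it has an ε-production, or it has a production whose right-hand side consists entirely of nullable non-terminals.

ε-productions: S → ε, L → ε
So S, L are immediately nullable.
No further non-terminal can be added: every production for the remaining non-terminals contains a terminal or a non-nullable non-terminal.
Nullable = { 'L', 'S' }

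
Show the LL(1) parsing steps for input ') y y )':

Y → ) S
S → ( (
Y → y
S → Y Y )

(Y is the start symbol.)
LL(1) parsing maintains a stack (initially the start symbol over $) and the input. At each step: if the stack top is a terminal, match it against the current input token; if it is a non-terminal N, replace it with the RHS of M[N, lookahead] (the unique production whose predict set contains the lookahead).

Stack is shown with the top on the left.

Stack    Input      Action
--------------------------
Y $      ) y y ) $  output Y → ) S
) S $    ) y y ) $  match ')'
S $      y y ) $    output S → Y Y )
Y Y ) $  y y ) $    output Y → y
y Y ) $  y y ) $    match 'y'
Y ) $    y ) $      output Y → y
y ) $    y ) $      match 'y'
) $      ) $        match ')'
$        $          accept

The string is accepted.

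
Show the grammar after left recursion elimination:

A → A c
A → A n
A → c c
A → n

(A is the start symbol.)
A → c c A'
A → n A'
A' → c A'
A' → n A'
A' → ε

A is directly left-recursive. The standard transformation for
  A → A α₁ | ... | A α_m | β₁ | ... | β_n
is
  A  → β₁ A' | ... | β_n A'
  A' → α₁ A' | ... | α_m A' | ε

A → c c becomes A → c c A'
A → n becomes A → n A'
A → A c becomes A' → c A'
A → A n becomes A' → n A'
Add A' → ε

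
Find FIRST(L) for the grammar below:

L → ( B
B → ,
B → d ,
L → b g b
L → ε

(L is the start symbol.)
{ '(', 'b', ε }

To compute FIRST(L), examine every production with L on the left-hand side, reading each right-hand side left to right until a non-nullable symbol is reached.

From L → ( B:
  - '(' is a terminal: add '(' and stop
From L → b g b:
  - b is a terminal: add 'b' and stop
From L → ε:
  - ε-production, so ε ∈ FIRST(L)

Collecting: FIRST(L) = { '(', 'b', ε }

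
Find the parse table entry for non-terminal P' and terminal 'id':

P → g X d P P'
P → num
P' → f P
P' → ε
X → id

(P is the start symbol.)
Empty (error entry)

To find M[P', 'id'], we find productions for P' where 'id' is in the predict set (PREDICT(N → α) = (FIRST(α) \ {ε}) ∪ (FOLLOW(N) if α ⇒* ε)).

Relevant sets:
  FOLLOW(P') = { $, 'f' }

P' → f P: PREDICT = { 'f' }
P' → ε: PREDICT = { $, 'f' }

M[P', 'id'] is empty (no production applies)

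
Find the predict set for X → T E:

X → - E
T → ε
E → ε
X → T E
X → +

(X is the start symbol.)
PREDICT(X → T E) = (FIRST(RHS) \ {ε}) ∪ (FOLLOW(X) if ε ∈ FIRST(RHS), i.e. RHS ⇒* ε)
FIRST(T) = { ε }
FIRST(E) = { ε }
FIRST(T E) = { ε }
ε ∈ FIRST(T E) (the right-hand side is nullable), so add FOLLOW(X) = { $ }
PREDICT(X → T E) = { $ }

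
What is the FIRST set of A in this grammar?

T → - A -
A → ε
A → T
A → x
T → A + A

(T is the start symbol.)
FIRST sets of the other non-terminals involved (by the same procedure, iterated to a fixed point):
  FIRST(T) = { '+', '-', 'x' }

From A → ε:
  - ε-production, so ε ∈ FIRST(A)
From A → T:
  - T is a non-terminal: add FIRST(T) \ {ε} = { '+', '-', 'x' }
    T is not nullable, so stop
From A → x:
  - x is a terminal: add 'x' and stop

Collecting: FIRST(A) = { '+', '-', 'x', ε }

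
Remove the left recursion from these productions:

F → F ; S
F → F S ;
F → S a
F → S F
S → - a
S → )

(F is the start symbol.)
F → S a F'
F → S F F'
F' → ; S F'
F' → S ; F'
F' → ε
S → - a
S → )

F is directly left-recursive. The standard transformation for
  A → A α₁ | ... | A α_m | β₁ | ... | β_n
is
  A  → β₁ A' | ... | β_n A'
  A' → α₁ A' | ... | α_m A' | ε

F → S a becomes F → S a F'
F → S F becomes F → S F F'
F → F ; S becomes F' → ; S F'
F → F S ; becomes F' → S ; F'
Add F' → ε

Productions for other non-terminals are unchanged:
  S → - a
  S → )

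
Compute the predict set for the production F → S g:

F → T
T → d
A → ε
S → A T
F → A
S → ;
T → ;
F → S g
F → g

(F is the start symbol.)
{ ';', 'd' }

PREDICT(F → S g) = (FIRST(RHS) \ {ε}) ∪ (FOLLOW(F) if ε ∈ FIRST(RHS), i.e. RHS ⇒* ε)
FIRST(S) = { ';', 'd' }
FIRST(S g) = { ';', 'd' }
ε ∉ FIRST(S g), so FOLLOW(F) is not added.
PREDICT(F → S g) = { ';', 'd' }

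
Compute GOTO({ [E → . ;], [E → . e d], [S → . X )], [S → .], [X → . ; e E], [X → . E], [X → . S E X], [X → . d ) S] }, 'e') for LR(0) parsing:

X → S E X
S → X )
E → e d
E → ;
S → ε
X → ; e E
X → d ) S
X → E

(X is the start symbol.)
GOTO(I, 'e') = CLOSURE({ [A → αX.β] : [A → α.Xβ] ∈ I, X = 'e' })

Items with dot before 'e', with the dot advanced:
  [E → . e d] → [E → e . d]
Closure adds nothing (no advanced item has the dot before a non-terminal).

GOTO = { [E → e . d] }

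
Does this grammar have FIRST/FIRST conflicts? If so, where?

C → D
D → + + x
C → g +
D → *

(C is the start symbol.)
No FIRST/FIRST conflicts.

FIRST sets of the non-terminals at (or reachable through a nullable prefix from) the front of some alternative:
  FIRST(D) = { '*', '+' }

Productions for C:
  C → D: FIRST = { '*', '+' }
  C → g +: FIRST = { 'g' }
Productions for D:
  D → + + x: FIRST = { '+' }
  D → *: FIRST = { '*' }

All alternatives of each non-terminal have pairwise disjoint FIRST sets.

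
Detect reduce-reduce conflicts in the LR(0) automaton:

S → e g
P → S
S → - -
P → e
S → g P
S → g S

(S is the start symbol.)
Yes — I6: [P → S .] vs [S → g S .]

A reduce-reduce conflict occurs when an LR(0) state has two complete items [A → α .] and [B → β .] — both call for a reduction, and with no lookahead the parser cannot choose between them.

Augment with S' → S and build the canonical LR(0) collection (I0 = CLOSURE({[S' → . S]}), then GOTO on every symbol after a dot until no new states appear). It has 10 states:
  I0: { [S → . - -], [S → . e g], [S → . g P], [S → . g S], [S' → . S] }  — shift
  I1: { [S → - . -] }  — shift
  I2: { [S' → S .] }  — accept
  I3: { [S → e . g] }  — shift
  I4: { [P → . S], [P → . e], [S → . - -], [S → . e g], [S → . g P], [S → . g S], [S → g . P], [S → g . S] }  — shift
  I5: { [S → g P .] }  — reduce
  I6: { [P → S .], [S → g S .] }  — 2 reduces
  I7: { [P → e .], [S → e . g] }  — shift, reduce
  I8: { [S → e g .] }  — reduce
  I9: { [S → - - .] }  — reduce

I6 contains complete items [P → S .], [S → g S .] — reduce-reduce conflict.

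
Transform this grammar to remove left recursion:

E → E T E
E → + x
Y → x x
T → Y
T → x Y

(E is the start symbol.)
E → + x E'
E' → T E E'
E' → ε
Y → x x
T → Y
T → x Y

E is directly left-recursive. The standard transformation for
  A → A α₁ | ... | A α_m | β₁ | ... | β_n
is
  A  → β₁ A' | ... | β_n A'
  A' → α₁ A' | ... | α_m A' | ε

E → + x becomes E → + x E'
E → E T E becomes E' → T E E'
Add E' → ε

Productions for other non-terminals are unchanged:
  Y → x x
  T → Y
  T → x Y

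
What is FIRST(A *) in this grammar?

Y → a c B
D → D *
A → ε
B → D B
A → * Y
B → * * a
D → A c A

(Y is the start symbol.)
{ '*' }

FIRST sets of the non-terminals involved (from the grammar, by fixed-point iteration):
  FIRST(A) = { '*', ε }

To compute FIRST(A *), process the symbols left to right:
Symbol A is a non-terminal. Add FIRST(A) \ {ε} = { '*' }
A is nullable (ε ∈ FIRST(A)), continue to the next symbol.
Symbol * is a terminal. Add '*' and stop.
FIRST(A *) = { '*' }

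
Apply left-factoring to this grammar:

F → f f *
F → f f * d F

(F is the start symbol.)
F → f f * F'
F' → ε
F' → d F

Left-factoring transforms A → αβ₁ | αβ₂ into A → αA' and A' → β₁ | β₂
(α is the longest common prefix among the alternatives). Repeat until
no nonterminal has two alternatives with a common prefix.

Round 1: F has alternatives sharing prefix 'f f *'. Introduce F': F → f f * F'
  Add: F' → ε
  Add: F' → d F

No remaining common prefixes — done.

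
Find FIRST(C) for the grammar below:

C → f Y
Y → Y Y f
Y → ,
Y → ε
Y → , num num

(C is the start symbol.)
{ 'f' }

To compute FIRST(C), examine every production with C on the left-hand side, reading each right-hand side left to right until a non-nullable symbol is reached.

From C → f Y:
  - f is a terminal: add 'f' and stop

Collecting: FIRST(C) = { 'f' }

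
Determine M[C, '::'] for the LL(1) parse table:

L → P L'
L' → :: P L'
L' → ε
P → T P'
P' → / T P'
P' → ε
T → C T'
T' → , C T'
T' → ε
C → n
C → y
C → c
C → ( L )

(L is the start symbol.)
To find M[C, '::'], we find productions for C where '::' is in the predict set (PREDICT(N → α) = (FIRST(α) \ {ε}) ∪ (FOLLOW(N) if α ⇒* ε)).

C → n: PREDICT = { 'n' }
C → y: PREDICT = { 'y' }
C → c: PREDICT = { 'c' }
C → ( L ): PREDICT = { '(' }

M[C, '::'] is empty (no production applies)

Answer: Empty (error entry)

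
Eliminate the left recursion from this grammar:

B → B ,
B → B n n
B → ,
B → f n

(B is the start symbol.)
B → , B'
B → f n B'
B' → , B'
B' → n n B'
B' → ε

B is directly left-recursive. The standard transformation for
  A → A α₁ | ... | A α_m | β₁ | ... | β_n
is
  A  → β₁ A' | ... | β_n A'
  A' → α₁ A' | ... | α_m A' | ε

B → , becomes B → , B'
B → f n becomes B → f n B'
B → B , becomes B' → , B'
B → B n n becomes B' → n n B'
Add B' → ε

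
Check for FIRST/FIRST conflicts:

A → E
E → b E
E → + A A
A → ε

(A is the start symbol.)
A FIRST/FIRST conflict occurs when two productions N → α and N → β for the same non-terminal have FIRST(α) ∩ FIRST(β) ≠ ∅ (with ε ∈ FIRST of a nullable right-hand side, so two nullable alternatives also conflict).

FIRST sets of the non-terminals at (or reachable through a nullable prefix from) the front of some alternative:
  FIRST(E) = { '+', 'b' }

Productions for A:
  A → E: FIRST = { '+', 'b' }
  A → ε: FIRST = { ε }
Productions for E:
  E → b E: FIRST = { 'b' }
  E → + A A: FIRST = { '+' }

All alternatives of each non-terminal have pairwise disjoint FIRST sets.

Answer: No FIRST/FIRST conflicts.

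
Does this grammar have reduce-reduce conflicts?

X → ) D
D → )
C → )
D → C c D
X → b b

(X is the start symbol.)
Yes — I5: [C → ) .] vs [D → ) .]

A reduce-reduce conflict occurs when an LR(0) state has two complete items [A → α .] and [B → β .] — both call for a reduction, and with no lookahead the parser cannot choose between them.

Augment with X' → X and build the canonical LR(0) collection (I0 = CLOSURE({[X' → . X]}), then GOTO on every symbol after a dot until no new states appear). It has 10 states:
  I0: { [X → . ) D], [X → . b b], [X' → . X] }  — shift
  I1: { [C → . )], [D → . )], [D → . C c D], [X → ) . D] }  — shift
  I2: { [X' → X .] }  — accept
  I3: { [X → b . b] }  — shift
  I4: { [X → b b .] }  — reduce
  I5: { [C → ) .], [D → ) .] }  — 2 reduces
  I6: { [D → C . c D] }  — shift
  I7: { [X → ) D .] }  — reduce
  I8: { [C → . )], [D → . )], [D → . C c D], [D → C c . D] }  — shift
  I9: { [D → C c D .] }  — reduce

I5 contains complete items [C → ) .], [D → ) .] — reduce-reduce conflict.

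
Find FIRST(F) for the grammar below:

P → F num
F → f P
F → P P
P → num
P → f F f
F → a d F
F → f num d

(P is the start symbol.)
To compute FIRST(F), examine every production with F on the left-hand side, reading each right-hand side left to right until a non-nullable symbol is reached.

FIRST sets of the other non-terminals involved (by the same procedure, iterated to a fixed point):
  FIRST(P) = { 'a', 'f', 'num' }

From F → f P:
  - f is a terminal: add 'f' and stop
From F → P P:
  - P is a non-terminal: add FIRST(P) \ {ε} = { 'a', 'f', 'num' }
    P is not nullable, so stop
From F → a d F:
  - a is a terminal: add 'a' and stop
From F → f num d:
  - f is a terminal: add 'f' and stop

Collecting: FIRST(F) = { 'a', 'f', 'num' }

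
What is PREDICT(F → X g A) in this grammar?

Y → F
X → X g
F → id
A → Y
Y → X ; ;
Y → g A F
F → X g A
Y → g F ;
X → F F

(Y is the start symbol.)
{ 'id' }

PREDICT(F → X g A) = (FIRST(RHS) \ {ε}) ∪ (FOLLOW(F) if ε ∈ FIRST(RHS), i.e. RHS ⇒* ε)
FIRST(X) = { 'id' }
FIRST(X g A) = { 'id' }
ε ∉ FIRST(X g A), so FOLLOW(F) is not added.
PREDICT(F → X g A) = { 'id' }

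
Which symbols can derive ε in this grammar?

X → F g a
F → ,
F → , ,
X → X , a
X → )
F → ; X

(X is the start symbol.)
None

There are no ε-productions, so no non-terminal can derive ε.
No non-terminals are nullable.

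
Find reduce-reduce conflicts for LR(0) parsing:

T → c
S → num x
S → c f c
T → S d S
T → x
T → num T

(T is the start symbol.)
Yes — I7: [S → num x .] vs [T → x .]

A reduce-reduce conflict occurs when an LR(0) state has two complete items [A → α .] and [B → β .] — both call for a reduction, and with no lookahead the parser cannot choose between them.

Augment with T' → T and build the canonical LR(0) collection (I0 = CLOSURE({[T' → . T]}), then GOTO on every symbol after a dot until no new states appear). It has 15 states:
  I0: { [S → . c f c], [S → . num x], [T → . S d S], [T → . c], [T → . num T], [T → . x], [T' → . T] }  — shift
  I1: { [T → S . d S] }  — shift
  I2: { [T' → T .] }  — accept
  I3: { [S → c . f c], [T → c .] }  — shift, reduce
  I4: { [S → . c f c], [S → . num x], [S → num . x], [T → . S d S], [T → . c], [T → . num T], [T → . x], [T → num . T] }  — shift
  I5: { [T → x .] }  — reduce
  I6: { [T → num T .] }  — reduce
  I7: { [S → num x .], [T → x .] }  — 2 reduces
  I8: { [S → c f . c] }  — shift
  I9: { [S → c f c .] }  — reduce
  I10: { [S → . c f c], [S → . num x], [T → S d . S] }  — shift
  I11: { [T → S d S .] }  — reduce
  I12: { [S → c . f c] }  — shift
  I13: { [S → num . x] }  — shift
  I14: { [S → num x .] }  — reduce

I7 contains complete items [S → num x .], [T → x .] — reduce-reduce conflict.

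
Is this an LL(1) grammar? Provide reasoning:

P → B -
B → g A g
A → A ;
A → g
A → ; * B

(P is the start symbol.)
A grammar is LL(1) if for each non-terminal N with multiple productions, the predict sets of those productions are pairwise disjoint, where PREDICT(N → α) = (FIRST(α) \ {ε}) ∪ (FOLLOW(N) if α ⇒* ε).

Relevant sets:
  FIRST(A) = { ';', 'g' }

For A:
  PREDICT(A → A ';') = { ';', 'g' }
  PREDICT(A → g) = { 'g' }
  PREDICT(A → ';' '*' B) = { ';' }
P, B have a single production, so nothing to check there.

Conflict found: Predict set conflict for A: { 'g' }
The grammar is NOT LL(1).

Answer: No. Predict set conflict for A: { 'g' }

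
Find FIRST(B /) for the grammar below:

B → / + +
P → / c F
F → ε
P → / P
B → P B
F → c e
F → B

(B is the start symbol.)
{ '/' }

FIRST sets of the non-terminals involved (from the grammar, by fixed-point iteration):
  FIRST(B) = { '/' }

To compute FIRST(B /), process the symbols left to right:
Symbol B is a non-terminal. Add FIRST(B) \ {ε} = { '/' }
B is not nullable (ε ∉ FIRST(B)), so stop here.
FIRST(B /) = { '/' }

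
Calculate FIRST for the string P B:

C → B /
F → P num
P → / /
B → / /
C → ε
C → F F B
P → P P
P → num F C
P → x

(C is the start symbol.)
{ '/', 'num', 'x' }

FIRST sets of the non-terminals involved (from the grammar, by fixed-point iteration):
  FIRST(P) = { '/', 'num', 'x' }

To compute FIRST(P B), process the symbols left to right:
Symbol P is a non-terminal. Add FIRST(P) \ {ε} = { '/', 'num', 'x' }
P is not nullable (ε ∉ FIRST(P)), so stop here.
FIRST(P B) = { '/', 'num', 'x' }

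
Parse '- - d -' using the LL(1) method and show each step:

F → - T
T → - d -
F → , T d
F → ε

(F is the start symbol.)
Stack is shown with the top on the left.

Stack    Input      Action
--------------------------
F $      - - d - $  output F → - T
- T $    - - d - $  match '-'
T $      - d - $    output T → - d -
- d - $  - d - $    match '-'
d - $    d - $      match 'd'
- $      - $        match '-'
$        $          accept

The string is accepted.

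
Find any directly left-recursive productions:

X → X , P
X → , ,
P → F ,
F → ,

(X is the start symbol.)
Direct left recursion occurs when N → N α for some non-terminal N (the right-hand side begins with the left-hand side itself).

X → X , P: LEFT RECURSIVE (starts with X)
X → , ,: starts with ','
P → F ,: starts with F
F → ,: starts with ','

The grammar has direct left recursion on: X.

Answer: Yes, X is left-recursive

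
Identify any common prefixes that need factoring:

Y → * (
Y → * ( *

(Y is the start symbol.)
Left-factoring is needed when two productions for the same non-terminal
share a common prefix on the right-hand side.

Productions for Y:
  Y → * (
  Y → * ( *

Found common prefix '* (' in productions for Y

Answer: Yes, Y has productions with common prefix '* ('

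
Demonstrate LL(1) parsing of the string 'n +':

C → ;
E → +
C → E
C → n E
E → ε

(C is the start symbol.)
LL(1) parsing maintains a stack (initially the start symbol over $) and the input. At each step: if the stack top is a terminal, match it against the current input token; if it is a non-terminal N, replace it with the RHS of M[N, lookahead] (the unique production whose predict set contains the lookahead).

Stack is shown with the top on the left.

Stack  Input  Action
--------------------
C $    n + $  output C → n E
n E $  n + $  match 'n'
E $    + $    output E → +
+ $    + $    match '+'
$      $      accept

The string is accepted.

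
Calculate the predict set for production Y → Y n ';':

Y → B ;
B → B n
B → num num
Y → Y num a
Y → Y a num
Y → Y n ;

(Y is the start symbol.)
PREDICT(Y → Y n ';') = (FIRST(RHS) \ {ε}) ∪ (FOLLOW(Y) if ε ∈ FIRST(RHS), i.e. RHS ⇒* ε)
FIRST(Y) = { 'num' }
FIRST(Y n ';') = { 'num' }
ε ∉ FIRST(Y n ';'), so FOLLOW(Y) is not added.
PREDICT(Y → Y n ';') = { 'num' }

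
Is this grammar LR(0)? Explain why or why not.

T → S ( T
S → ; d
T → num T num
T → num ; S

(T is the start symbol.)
Augment with T' → T and build the canonical LR(0) collection (I0 = CLOSURE({[T' → . T]}), then GOTO on every symbol after a dot until no new states appear). It has 12 states:
  I0: { [S → . ; d], [T → . S ( T], [T → . num ; S], [T → . num T num], [T' → . T] }  — shift
  I1: { [S → ; . d] }  — shift
  I2: { [T → S . ( T] }  — shift
  I3: { [T' → T .] }  — accept
  I4: { [S → . ; d], [T → . S ( T], [T → . num ; S], [T → . num T num], [T → num . ; S], [T → num . T num] }  — shift
  I5: { [S → . ; d], [S → ; . d], [T → num ; . S] }  — shift
  I6: { [T → num T . num] }  — shift
  I7: { [T → num T num .] }  — reduce
  I8: { [T → num ; S .] }  — reduce
  I9: { [S → ; d .] }  — reduce
  I10: { [S → . ; d], [T → . S ( T], [T → . num ; S], [T → . num T num], [T → S ( . T] }  — shift
  I11: { [T → S ( T .] }  — reduce

Every state is either a pure shift/goto state or contains exactly one complete item and nothing to shift — no conflicts. The grammar is LR(0).

Answer: Yes, the grammar is LR(0)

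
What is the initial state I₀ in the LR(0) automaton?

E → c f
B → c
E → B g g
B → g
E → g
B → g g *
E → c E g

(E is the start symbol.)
{ [B → . c], [B → . g g *], [B → . g], [E → . B g g], [E → . c E g], [E → . c f], [E → . g], [E' → . E] }

First, augment the grammar with E' → E
I₀ = CLOSURE({ [E' → . E] }):
  [E' → . E] has the dot before E: add [E → . c f], [E → . B g g], [E → . g], [E → . c E g]
  [E → . B g g] has the dot before B: add [B → . c], [B → . g], [B → . g g *]
No further items can be added.

I₀ = { [B → . c], [B → . g g *], [B → . g], [E → . B g g], [E → . c E g], [E → . c f], [E → . g], [E' → . E] }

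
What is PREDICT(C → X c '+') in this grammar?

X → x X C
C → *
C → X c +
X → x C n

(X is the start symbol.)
{ 'x' }

PREDICT(C → X c '+') = (FIRST(RHS) \ {ε}) ∪ (FOLLOW(C) if ε ∈ FIRST(RHS), i.e. RHS ⇒* ε)
FIRST(X) = { 'x' }
FIRST(X c '+') = { 'x' }
ε ∉ FIRST(X c '+'), so FOLLOW(C) is not added.
PREDICT(C → X c '+') = { 'x' }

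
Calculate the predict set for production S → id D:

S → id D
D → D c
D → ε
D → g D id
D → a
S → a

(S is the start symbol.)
{ 'id' }

PREDICT(S → id D) = (FIRST(RHS) \ {ε}) ∪ (FOLLOW(S) if ε ∈ FIRST(RHS), i.e. RHS ⇒* ε)
FIRST(id D) = { 'id' }
ε ∉ FIRST(id D), so FOLLOW(S) is not added.
PREDICT(S → id D) = { 'id' }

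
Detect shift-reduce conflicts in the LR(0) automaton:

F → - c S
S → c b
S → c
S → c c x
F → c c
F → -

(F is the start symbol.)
A shift-reduce conflict occurs when an LR(0) state has both:
  - a complete (reduce) item [A → α .] (dot at the end), and
  - a shift item [B → β . c γ] (dot before a terminal).

Augment with F' → F and build the canonical LR(0) collection (I0 = CLOSURE({[F' → . F]}), then GOTO on every symbol after a dot until no new states appear). It has 11 states:
  I0: { [F → . - c S], [F → . -], [F → . c c], [F' → . F] }  — shift
  I1: { [F → - . c S], [F → - .] }  — shift, reduce
  I2: { [F' → F .] }  — accept
  I3: { [F → c . c] }  — shift
  I4: { [F → c c .] }  — reduce
  I5: { [F → - c . S], [S → . c b], [S → . c c x], [S → . c] }  — shift
  I6: { [F → - c S .] }  — reduce
  I7: { [S → c . b], [S → c . c x], [S → c .] }  — shift, reduce
  I8: { [S → c b .] }  — reduce
  I9: { [S → c c . x] }  — shift
  I10: { [S → c c x .] }  — reduce

I1 contains reduce item [F → - .] and shift item [F → - . c S] — shift-reduce conflict.
I7 contains reduce item [S → c .] and shift items [S → c . b], [S → c . c x] — shift-reduce conflict.

Answer: Yes — I1: [F → - .] vs [F → - . c S]; I7: [S → c .] vs [S → c . b]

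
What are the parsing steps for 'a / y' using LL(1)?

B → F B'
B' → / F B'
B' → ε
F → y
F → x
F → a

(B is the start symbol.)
LL(1) parsing maintains a stack (initially the start symbol over $) and the input. At each step: if the stack top is a terminal, match it against the current input token; if it is a non-terminal N, replace it with the RHS of M[N, lookahead] (the unique production whose predict set contains the lookahead).

Stack is shown with the top on the left.

Stack     Input    Action
-------------------------
B $       a / y $  output B → F B'
F B' $    a / y $  output F → a
a B' $    a / y $  match 'a'
B' $      / y $    output B' → / F B'
/ F B' $  / y $    match '/'
F B' $    y $      output F → y
y B' $    y $      match 'y'
B' $      $        output B' → ε
$         $        accept

The string is accepted.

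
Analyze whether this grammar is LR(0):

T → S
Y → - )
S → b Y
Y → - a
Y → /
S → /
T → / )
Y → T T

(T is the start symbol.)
No. Shift-reduce conflict between [S → / .] and [T → / . )]

A grammar is LR(0) if no state in the canonical LR(0) collection has:
  - both a shift item (dot before a terminal) and a complete item (shift-reduce conflict), or
  - two or more complete items (reduce-reduce conflict; the accept item [T' → T .] counts as a complete item here).

Augment with T' → T and build the canonical LR(0) collection (I0 = CLOSURE({[T' → . T]}), then GOTO on every symbol after a dot until no new states appear). It has 13 states:
  I0: { [S → . /], [S → . b Y], [T → . / )], [T → . S], [T' → . T] }  — shift
  I1: { [S → / .], [T → / . )] }  — shift, reduce
  I2: { [T → S .] }  — reduce
  I3: { [T' → T .] }  — accept
  I4: { [S → . /], [S → . b Y], [S → b . Y], [T → . / )], [T → . S], [Y → . - )], [Y → . - a], [Y → . /], [Y → . T T] }  — shift
  I5: { [Y → - . )], [Y → - . a] }  — shift
  I6: { [S → / .], [T → / . )], [Y → / .] }  — shift, 2 reduces
  I7: { [S → . /], [S → . b Y], [T → . / )], [T → . S], [Y → T . T] }  — shift
  I8: { [S → b Y .] }  — reduce
  I9: { [Y → T T .] }  — reduce
  I10: { [T → / ) .] }  — reduce
  I11: { [Y → - ) .] }  — reduce
  I12: { [Y → - a .] }  — reduce

Conflict in state I1:
  Shift-reduce conflict between [S → / .] and [T → / . )]
So the grammar is NOT LR(0).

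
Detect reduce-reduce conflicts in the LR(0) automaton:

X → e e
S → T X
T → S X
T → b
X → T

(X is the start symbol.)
Augment with X' → X and build the canonical LR(0) collection (I0 = CLOSURE({[X' → . X]}), then GOTO on every symbol after a dot until no new states appear). It has 9 states:
  I0: { [S → . T X], [T → . S X], [T → . b], [X → . T], [X → . e e], [X' → . X] }  — shift
  I1: { [S → . T X], [T → . S X], [T → . b], [T → S . X], [X → . T], [X → . e e] }  — shift
  I2: { [S → . T X], [S → T . X], [T → . S X], [T → . b], [X → . T], [X → . e e], [X → T .] }  — shift, reduce
  I3: { [X' → X .] }  — accept
  I4: { [T → b .] }  — reduce
  I5: { [X → e . e] }  — shift
  I6: { [X → e e .] }  — reduce
  I7: { [S → T X .] }  — reduce
  I8: { [T → S X .] }  — reduce

No state contains more than one complete item.

Answer: No reduce-reduce conflicts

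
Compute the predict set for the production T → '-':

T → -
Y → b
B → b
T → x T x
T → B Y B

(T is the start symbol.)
{ '-' }

PREDICT(T → '-') = (FIRST(RHS) \ {ε}) ∪ (FOLLOW(T) if ε ∈ FIRST(RHS), i.e. RHS ⇒* ε)
FIRST('-') = { '-' }
ε ∉ FIRST('-'), so FOLLOW(T) is not added.
PREDICT(T → '-') = { '-' }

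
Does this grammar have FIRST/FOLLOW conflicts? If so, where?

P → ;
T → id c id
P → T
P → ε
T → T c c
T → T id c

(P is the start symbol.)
A FIRST/FOLLOW conflict occurs when a non-terminal N has a nullable alternative N → β (β ⇒* ε) and another alternative N → α with FIRST(α) ∩ FOLLOW(N) ≠ ∅: on such a lookahead the parser cannot decide between expanding α and letting N vanish via β.

Nullable non-terminals: P.
FIRST sets used below: FIRST(T) = { 'id' }

P: nullable alternative(s) P → ε; FOLLOW(P) = { $ }
  P → ;: FIRST \ {ε} = { ';' } — disjoint from FOLLOW(P)
  P → T: FIRST \ {ε} = { 'id' } — disjoint from FOLLOW(P)
  P → ε: FIRST \ {ε} = { } — this is the only nullable alternative, skip

T has no nullable alternative, so no FIRST/FOLLOW check is needed there.

No FIRST/FOLLOW conflicts found.

Answer: No FIRST/FOLLOW conflicts.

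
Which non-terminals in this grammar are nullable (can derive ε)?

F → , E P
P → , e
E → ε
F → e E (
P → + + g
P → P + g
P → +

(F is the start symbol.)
{ 'E' }

A non-terminal is nullable if it can derive ε (the empty string): either it has an ε-production, or it has a production whose right-hand side consists entirely of nullable non-terminals.

ε-productions: E → ε
So E is immediately nullable.
No further non-terminal can be added: every production for the remaining non-terminals contains a terminal or a non-nullable non-terminal.
Nullable = { 'E' }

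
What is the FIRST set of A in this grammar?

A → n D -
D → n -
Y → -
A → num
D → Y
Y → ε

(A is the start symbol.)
To compute FIRST(A), examine every production with A on the left-hand side, reading each right-hand side left to right until a non-nullable symbol is reached.

From A → n D -:
  - n is a terminal: add 'n' and stop
From A → num:
  - num is a terminal: add 'num' and stop

Collecting: FIRST(A) = { 'n', 'num' }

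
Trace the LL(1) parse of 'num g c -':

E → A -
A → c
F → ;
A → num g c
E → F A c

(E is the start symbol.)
Stack is shown with the top on the left.

Stack        Input        Action
--------------------------------
E $          num g c - $  output E → A -
A - $        num g c - $  output A → num g c
num g c - $  num g c - $  match 'num'
g c - $      g c - $      match 'g'
c - $        c - $        match 'c'
- $          - $          match '-'
$            $            accept

The string is accepted.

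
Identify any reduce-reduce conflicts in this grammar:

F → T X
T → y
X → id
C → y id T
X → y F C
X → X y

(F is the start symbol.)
No reduce-reduce conflicts

Augment with F' → F and build the canonical LR(0) collection (I0 = CLOSURE({[F' → . F]}), then GOTO on every symbol after a dot until no new states appear). It has 13 states:
  I0: { [F → . T X], [F' → . F], [T → . y] }  — shift
  I1: { [F' → F .] }  — accept
  I2: { [F → T . X], [X → . X y], [X → . id], [X → . y F C] }  — shift
  I3: { [T → y .] }  — reduce
  I4: { [F → T X .], [X → X . y] }  — shift, reduce
  I5: { [X → id .] }  — reduce
  I6: { [F → . T X], [T → . y], [X → y . F C] }  — shift
  I7: { [C → . y id T], [X → y F . C] }  — shift
  I8: { [X → y F C .] }  — reduce
  I9: { [C → y . id T] }  — shift
  I10: { [C → y id . T], [T → . y] }  — shift
  I11: { [C → y id T .] }  — reduce
  I12: { [X → X y .] }  — reduce

No state contains more than one complete item.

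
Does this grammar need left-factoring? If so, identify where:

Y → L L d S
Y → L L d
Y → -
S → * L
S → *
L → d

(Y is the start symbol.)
Left-factoring is needed when two productions for the same non-terminal
share a common prefix on the right-hand side.

Productions for Y:
  Y → L L d S
  Y → L L d
  Y → -
Productions for S:
  S → * L
  S → *

Found common prefix 'L L d' in productions for Y
Found common prefix '*' in productions for S

Answer: Yes, Y has productions with common prefix 'L L d'; S has productions with common prefix '*'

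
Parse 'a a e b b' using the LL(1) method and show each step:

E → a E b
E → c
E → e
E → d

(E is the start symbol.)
LL(1) parsing maintains a stack (initially the start symbol over $) and the input. At each step: if the stack top is a terminal, match it against the current input token; if it is a non-terminal N, replace it with the RHS of M[N, lookahead] (the unique production whose predict set contains the lookahead).

Stack is shown with the top on the left.

Stack      Input        Action
------------------------------
E $        a a e b b $  output E → a E b
a E b $    a a e b b $  match 'a'
E b $      a e b b $    output E → a E b
a E b b $  a e b b $    match 'a'
E b b $    e b b $      output E → e
e b b $    e b b $      match 'e'
b b $      b b $        match 'b'
b $        b $          match 'b'
$          $            accept

The string is accepted.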